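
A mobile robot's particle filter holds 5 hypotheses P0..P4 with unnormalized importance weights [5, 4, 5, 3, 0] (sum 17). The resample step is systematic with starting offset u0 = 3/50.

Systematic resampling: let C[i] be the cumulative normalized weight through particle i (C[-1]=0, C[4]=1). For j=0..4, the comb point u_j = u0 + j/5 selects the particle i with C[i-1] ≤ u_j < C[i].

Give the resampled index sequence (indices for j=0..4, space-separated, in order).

C = [5/17, 9/17, 14/17, 1, 1]
j=0: u_0=3/50 ∈ [0, 5/17) → index 0
j=1: u_1=13/50 ∈ [0, 5/17) → index 0
j=2: u_2=23/50 ∈ [5/17, 9/17) → index 1
j=3: u_3=33/50 ∈ [9/17, 14/17) → index 2
j=4: u_4=43/50 ∈ [14/17, 1) → index 3

0 0 1 2 3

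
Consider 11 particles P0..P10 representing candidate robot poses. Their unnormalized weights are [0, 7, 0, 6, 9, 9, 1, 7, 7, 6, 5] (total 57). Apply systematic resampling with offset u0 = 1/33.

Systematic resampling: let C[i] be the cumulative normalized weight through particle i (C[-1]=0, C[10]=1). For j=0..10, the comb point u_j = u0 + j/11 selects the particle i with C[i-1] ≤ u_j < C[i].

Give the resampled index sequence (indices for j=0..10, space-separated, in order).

1 1 3 4 5 5 7 7 8 9 10

C = [0, 7/57, 7/57, 13/57, 22/57, 31/57, 32/57, 13/19, 46/57, 52/57, 1]
j=0: u_0=1/33 ∈ [0, 7/57) → index 1
j=1: u_1=4/33 ∈ [0, 7/57) → index 1
j=2: u_2=7/33 ∈ [7/57, 13/57) → index 3
j=3: u_3=10/33 ∈ [13/57, 22/57) → index 4
j=4: u_4=13/33 ∈ [22/57, 31/57) → index 5
j=5: u_5=16/33 ∈ [22/57, 31/57) → index 5
j=6: u_6=19/33 ∈ [32/57, 13/19) → index 7
j=7: u_7=2/3 ∈ [32/57, 13/19) → index 7
j=8: u_8=25/33 ∈ [13/19, 46/57) → index 8
j=9: u_9=28/33 ∈ [46/57, 52/57) → index 9
j=10: u_10=31/33 ∈ [52/57, 1) → index 10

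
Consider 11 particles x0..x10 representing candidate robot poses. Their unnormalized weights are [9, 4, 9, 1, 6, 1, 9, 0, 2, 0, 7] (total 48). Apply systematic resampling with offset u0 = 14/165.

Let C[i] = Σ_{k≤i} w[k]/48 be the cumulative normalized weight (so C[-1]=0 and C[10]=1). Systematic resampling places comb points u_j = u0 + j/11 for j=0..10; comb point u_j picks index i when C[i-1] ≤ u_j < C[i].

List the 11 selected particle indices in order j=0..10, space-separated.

0 0 1 2 2 4 6 6 6 10 10

C = [3/16, 13/48, 11/24, 23/48, 29/48, 5/8, 13/16, 13/16, 41/48, 41/48, 1]
j=0: u_0=14/165 ∈ [0, 3/16) → index 0
j=1: u_1=29/165 ∈ [0, 3/16) → index 0
j=2: u_2=4/15 ∈ [3/16, 13/48) → index 1
j=3: u_3=59/165 ∈ [13/48, 11/24) → index 2
j=4: u_4=74/165 ∈ [13/48, 11/24) → index 2
j=5: u_5=89/165 ∈ [23/48, 29/48) → index 4
j=6: u_6=104/165 ∈ [5/8, 13/16) → index 6
j=7: u_7=119/165 ∈ [5/8, 13/16) → index 6
j=8: u_8=134/165 ∈ [5/8, 13/16) → index 6
j=9: u_9=149/165 ∈ [41/48, 1) → index 10
j=10: u_10=164/165 ∈ [41/48, 1) → index 10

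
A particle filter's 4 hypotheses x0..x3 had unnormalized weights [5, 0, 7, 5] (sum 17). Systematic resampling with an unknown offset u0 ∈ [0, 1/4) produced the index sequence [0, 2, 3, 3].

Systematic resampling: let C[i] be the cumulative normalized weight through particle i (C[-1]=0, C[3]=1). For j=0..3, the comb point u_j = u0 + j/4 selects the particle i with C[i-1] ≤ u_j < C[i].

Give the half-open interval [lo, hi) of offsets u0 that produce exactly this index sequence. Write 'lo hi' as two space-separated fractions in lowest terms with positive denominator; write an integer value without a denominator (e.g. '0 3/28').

7/34 1/4

C = [5/17, 5/17, 12/17, 1]
j=0 picked index 0: u0 ∈ [0, 5/17)
j=1 picked index 2: u0 ∈ [3/68, 31/68)
j=2 picked index 3: u0 ∈ [7/34, 1/2)
j=3 picked index 3: u0 ∈ [-3/68, 1/4)
intersection: [7/34, 1/4)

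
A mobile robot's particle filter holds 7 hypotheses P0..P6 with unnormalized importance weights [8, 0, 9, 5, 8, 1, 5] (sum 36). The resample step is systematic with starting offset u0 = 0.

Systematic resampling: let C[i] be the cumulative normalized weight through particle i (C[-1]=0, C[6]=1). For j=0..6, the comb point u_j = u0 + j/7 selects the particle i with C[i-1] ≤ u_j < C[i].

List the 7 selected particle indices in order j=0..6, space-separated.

C = [2/9, 2/9, 17/36, 11/18, 5/6, 31/36, 1]
j=0: u_0=0 ∈ [0, 2/9) → index 0
j=1: u_1=1/7 ∈ [0, 2/9) → index 0
j=2: u_2=2/7 ∈ [2/9, 17/36) → index 2
j=3: u_3=3/7 ∈ [2/9, 17/36) → index 2
j=4: u_4=4/7 ∈ [17/36, 11/18) → index 3
j=5: u_5=5/7 ∈ [11/18, 5/6) → index 4
j=6: u_6=6/7 ∈ [5/6, 31/36) → index 5

0 0 2 2 3 4 5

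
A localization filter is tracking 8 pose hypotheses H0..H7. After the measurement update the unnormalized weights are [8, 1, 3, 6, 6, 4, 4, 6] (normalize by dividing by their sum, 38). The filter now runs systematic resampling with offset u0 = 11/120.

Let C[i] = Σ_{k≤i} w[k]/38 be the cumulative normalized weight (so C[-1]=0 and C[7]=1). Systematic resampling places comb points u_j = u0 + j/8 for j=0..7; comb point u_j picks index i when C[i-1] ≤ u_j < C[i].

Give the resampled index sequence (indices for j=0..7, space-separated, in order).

C = [4/19, 9/38, 6/19, 9/19, 12/19, 14/19, 16/19, 1]
j=0: u_0=11/120 ∈ [0, 4/19) → index 0
j=1: u_1=13/60 ∈ [4/19, 9/38) → index 1
j=2: u_2=41/120 ∈ [6/19, 9/19) → index 3
j=3: u_3=7/15 ∈ [6/19, 9/19) → index 3
j=4: u_4=71/120 ∈ [9/19, 12/19) → index 4
j=5: u_5=43/60 ∈ [12/19, 14/19) → index 5
j=6: u_6=101/120 ∈ [14/19, 16/19) → index 6
j=7: u_7=29/30 ∈ [16/19, 1) → index 7

0 1 3 3 4 5 6 7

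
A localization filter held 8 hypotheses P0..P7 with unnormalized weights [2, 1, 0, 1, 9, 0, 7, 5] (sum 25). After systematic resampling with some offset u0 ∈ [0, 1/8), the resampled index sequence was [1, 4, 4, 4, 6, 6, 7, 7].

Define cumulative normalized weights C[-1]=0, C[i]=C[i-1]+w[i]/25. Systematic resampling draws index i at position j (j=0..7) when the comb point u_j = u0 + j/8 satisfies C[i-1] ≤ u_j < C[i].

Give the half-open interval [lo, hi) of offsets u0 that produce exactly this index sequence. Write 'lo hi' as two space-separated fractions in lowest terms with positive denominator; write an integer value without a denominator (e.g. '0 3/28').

C = [2/25, 3/25, 3/25, 4/25, 13/25, 13/25, 4/5, 1]
j=0 picked index 1: u0 ∈ [2/25, 3/25)
j=1 picked index 4: u0 ∈ [7/200, 79/200)
j=2 picked index 4: u0 ∈ [-9/100, 27/100)
j=3 picked index 4: u0 ∈ [-43/200, 29/200)
j=4 picked index 6: u0 ∈ [1/50, 3/10)
j=5 picked index 6: u0 ∈ [-21/200, 7/40)
j=6 picked index 7: u0 ∈ [1/20, 1/4)
j=7 picked index 7: u0 ∈ [-3/40, 1/8)
intersection: [2/25, 3/25)

2/25 3/25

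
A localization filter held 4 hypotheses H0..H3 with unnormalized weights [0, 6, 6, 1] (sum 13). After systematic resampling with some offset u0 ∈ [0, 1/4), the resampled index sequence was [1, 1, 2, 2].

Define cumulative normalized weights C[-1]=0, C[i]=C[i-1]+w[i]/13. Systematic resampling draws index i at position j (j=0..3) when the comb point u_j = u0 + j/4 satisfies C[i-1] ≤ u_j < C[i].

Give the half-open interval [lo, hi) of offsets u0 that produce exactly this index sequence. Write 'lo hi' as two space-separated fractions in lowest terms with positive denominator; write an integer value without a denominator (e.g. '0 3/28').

C = [0, 6/13, 12/13, 1]
j=0 picked index 1: u0 ∈ [0, 6/13)
j=1 picked index 1: u0 ∈ [-1/4, 11/52)
j=2 picked index 2: u0 ∈ [-1/26, 11/26)
j=3 picked index 2: u0 ∈ [-15/52, 9/52)
intersection: [0, 9/52)

0 9/52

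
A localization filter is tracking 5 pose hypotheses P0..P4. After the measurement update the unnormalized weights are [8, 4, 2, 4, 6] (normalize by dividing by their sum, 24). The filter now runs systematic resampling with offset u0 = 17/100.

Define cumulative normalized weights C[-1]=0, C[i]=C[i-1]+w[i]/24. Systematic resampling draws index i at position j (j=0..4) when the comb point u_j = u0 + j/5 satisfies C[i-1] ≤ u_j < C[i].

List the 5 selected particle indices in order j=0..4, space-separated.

C = [1/3, 1/2, 7/12, 3/4, 1]
j=0: u_0=17/100 ∈ [0, 1/3) → index 0
j=1: u_1=37/100 ∈ [1/3, 1/2) → index 1
j=2: u_2=57/100 ∈ [1/2, 7/12) → index 2
j=3: u_3=77/100 ∈ [3/4, 1) → index 4
j=4: u_4=97/100 ∈ [3/4, 1) → index 4

0 1 2 4 4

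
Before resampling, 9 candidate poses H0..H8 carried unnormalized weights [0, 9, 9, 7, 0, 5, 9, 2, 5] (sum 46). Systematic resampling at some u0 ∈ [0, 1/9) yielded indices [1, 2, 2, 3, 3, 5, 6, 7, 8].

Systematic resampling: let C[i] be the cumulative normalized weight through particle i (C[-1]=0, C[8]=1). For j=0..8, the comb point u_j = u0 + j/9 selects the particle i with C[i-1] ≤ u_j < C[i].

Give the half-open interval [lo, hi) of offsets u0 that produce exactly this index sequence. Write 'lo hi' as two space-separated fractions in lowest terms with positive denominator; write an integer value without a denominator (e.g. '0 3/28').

35/414 20/207

C = [0, 9/46, 9/23, 25/46, 25/46, 15/23, 39/46, 41/46, 1]
j=0 picked index 1: u0 ∈ [0, 9/46)
j=1 picked index 2: u0 ∈ [35/414, 58/207)
j=2 picked index 2: u0 ∈ [-11/414, 35/207)
j=3 picked index 3: u0 ∈ [4/69, 29/138)
j=4 picked index 3: u0 ∈ [-11/207, 41/414)
j=5 picked index 5: u0 ∈ [-5/414, 20/207)
j=6 picked index 6: u0 ∈ [-1/69, 25/138)
j=7 picked index 7: u0 ∈ [29/414, 47/414)
j=8 picked index 8: u0 ∈ [1/414, 1/9)
intersection: [35/414, 20/207)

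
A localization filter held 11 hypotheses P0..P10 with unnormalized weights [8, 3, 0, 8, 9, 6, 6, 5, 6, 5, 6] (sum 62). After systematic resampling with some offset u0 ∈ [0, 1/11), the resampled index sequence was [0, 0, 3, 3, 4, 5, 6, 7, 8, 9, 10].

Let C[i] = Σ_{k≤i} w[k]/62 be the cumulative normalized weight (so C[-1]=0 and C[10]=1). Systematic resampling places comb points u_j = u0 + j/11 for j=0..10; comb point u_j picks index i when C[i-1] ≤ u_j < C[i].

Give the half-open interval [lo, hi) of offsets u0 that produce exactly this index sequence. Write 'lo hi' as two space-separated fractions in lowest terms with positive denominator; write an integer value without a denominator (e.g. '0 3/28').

C = [4/31, 11/62, 11/62, 19/62, 14/31, 17/31, 20/31, 45/62, 51/62, 28/31, 1]
j=0 picked index 0: u0 ∈ [0, 4/31)
j=1 picked index 0: u0 ∈ [-1/11, 13/341)
j=2 picked index 3: u0 ∈ [-3/682, 85/682)
j=3 picked index 3: u0 ∈ [-65/682, 23/682)
j=4 picked index 4: u0 ∈ [-39/682, 30/341)
j=5 picked index 5: u0 ∈ [-1/341, 32/341)
j=6 picked index 6: u0 ∈ [1/341, 34/341)
j=7 picked index 7: u0 ∈ [3/341, 61/682)
j=8 picked index 8: u0 ∈ [-1/682, 65/682)
j=9 picked index 9: u0 ∈ [3/682, 29/341)
j=10 picked index 10: u0 ∈ [-2/341, 1/11)
intersection: [3/341, 23/682)

3/341 23/682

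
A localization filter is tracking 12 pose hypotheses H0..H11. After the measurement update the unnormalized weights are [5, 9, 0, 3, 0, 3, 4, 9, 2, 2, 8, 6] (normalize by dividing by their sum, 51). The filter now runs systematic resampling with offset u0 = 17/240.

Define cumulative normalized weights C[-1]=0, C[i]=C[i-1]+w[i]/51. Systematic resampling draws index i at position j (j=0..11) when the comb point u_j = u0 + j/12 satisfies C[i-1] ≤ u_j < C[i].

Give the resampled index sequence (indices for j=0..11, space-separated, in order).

C = [5/51, 14/51, 14/51, 1/3, 1/3, 20/51, 8/17, 11/17, 35/51, 37/51, 15/17, 1]
j=0: u_0=17/240 ∈ [0, 5/51) → index 0
j=1: u_1=37/240 ∈ [5/51, 14/51) → index 1
j=2: u_2=19/80 ∈ [5/51, 14/51) → index 1
j=3: u_3=77/240 ∈ [14/51, 1/3) → index 3
j=4: u_4=97/240 ∈ [20/51, 8/17) → index 6
j=5: u_5=39/80 ∈ [8/17, 11/17) → index 7
j=6: u_6=137/240 ∈ [8/17, 11/17) → index 7
j=7: u_7=157/240 ∈ [11/17, 35/51) → index 8
j=8: u_8=59/80 ∈ [37/51, 15/17) → index 10
j=9: u_9=197/240 ∈ [37/51, 15/17) → index 10
j=10: u_10=217/240 ∈ [15/17, 1) → index 11
j=11: u_11=79/80 ∈ [15/17, 1) → index 11

0 1 1 3 6 7 7 8 10 10 11 11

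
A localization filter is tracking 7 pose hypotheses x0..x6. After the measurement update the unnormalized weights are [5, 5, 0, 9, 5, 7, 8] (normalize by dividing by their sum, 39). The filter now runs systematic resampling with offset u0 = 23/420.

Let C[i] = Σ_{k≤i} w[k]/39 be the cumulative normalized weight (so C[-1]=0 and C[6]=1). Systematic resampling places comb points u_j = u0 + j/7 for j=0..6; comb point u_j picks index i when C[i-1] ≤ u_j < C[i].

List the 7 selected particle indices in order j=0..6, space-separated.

0 1 3 3 5 5 6

C = [5/39, 10/39, 10/39, 19/39, 8/13, 31/39, 1]
j=0: u_0=23/420 ∈ [0, 5/39) → index 0
j=1: u_1=83/420 ∈ [5/39, 10/39) → index 1
j=2: u_2=143/420 ∈ [10/39, 19/39) → index 3
j=3: u_3=29/60 ∈ [10/39, 19/39) → index 3
j=4: u_4=263/420 ∈ [8/13, 31/39) → index 5
j=5: u_5=323/420 ∈ [8/13, 31/39) → index 5
j=6: u_6=383/420 ∈ [31/39, 1) → index 6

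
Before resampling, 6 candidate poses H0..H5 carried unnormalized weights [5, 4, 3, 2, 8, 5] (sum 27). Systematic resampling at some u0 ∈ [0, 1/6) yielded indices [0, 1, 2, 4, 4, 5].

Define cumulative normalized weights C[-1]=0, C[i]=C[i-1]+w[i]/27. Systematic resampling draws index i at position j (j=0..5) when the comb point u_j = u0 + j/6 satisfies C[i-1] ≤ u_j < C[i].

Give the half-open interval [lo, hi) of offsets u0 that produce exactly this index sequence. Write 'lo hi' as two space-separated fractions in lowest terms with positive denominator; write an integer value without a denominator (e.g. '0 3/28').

1/54 1/9

C = [5/27, 1/3, 4/9, 14/27, 22/27, 1]
j=0 picked index 0: u0 ∈ [0, 5/27)
j=1 picked index 1: u0 ∈ [1/54, 1/6)
j=2 picked index 2: u0 ∈ [0, 1/9)
j=3 picked index 4: u0 ∈ [1/54, 17/54)
j=4 picked index 4: u0 ∈ [-4/27, 4/27)
j=5 picked index 5: u0 ∈ [-1/54, 1/6)
intersection: [1/54, 1/9)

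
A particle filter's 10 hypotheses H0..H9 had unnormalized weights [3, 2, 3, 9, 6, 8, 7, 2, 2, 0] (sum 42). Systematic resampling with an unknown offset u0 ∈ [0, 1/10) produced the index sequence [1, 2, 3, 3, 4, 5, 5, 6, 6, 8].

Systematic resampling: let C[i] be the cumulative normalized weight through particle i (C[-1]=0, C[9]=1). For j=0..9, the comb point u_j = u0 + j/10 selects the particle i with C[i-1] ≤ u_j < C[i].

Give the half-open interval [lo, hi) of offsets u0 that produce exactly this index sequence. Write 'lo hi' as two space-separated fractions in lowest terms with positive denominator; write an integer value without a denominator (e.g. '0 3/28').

1/14 19/210

C = [1/14, 5/42, 4/21, 17/42, 23/42, 31/42, 19/21, 20/21, 1, 1]
j=0 picked index 1: u0 ∈ [1/14, 5/42)
j=1 picked index 2: u0 ∈ [2/105, 19/210)
j=2 picked index 3: u0 ∈ [-1/105, 43/210)
j=3 picked index 3: u0 ∈ [-23/210, 11/105)
j=4 picked index 4: u0 ∈ [1/210, 31/210)
j=5 picked index 5: u0 ∈ [1/21, 5/21)
j=6 picked index 5: u0 ∈ [-11/210, 29/210)
j=7 picked index 6: u0 ∈ [4/105, 43/210)
j=8 picked index 6: u0 ∈ [-13/210, 11/105)
j=9 picked index 8: u0 ∈ [11/210, 1/10)
intersection: [1/14, 19/210)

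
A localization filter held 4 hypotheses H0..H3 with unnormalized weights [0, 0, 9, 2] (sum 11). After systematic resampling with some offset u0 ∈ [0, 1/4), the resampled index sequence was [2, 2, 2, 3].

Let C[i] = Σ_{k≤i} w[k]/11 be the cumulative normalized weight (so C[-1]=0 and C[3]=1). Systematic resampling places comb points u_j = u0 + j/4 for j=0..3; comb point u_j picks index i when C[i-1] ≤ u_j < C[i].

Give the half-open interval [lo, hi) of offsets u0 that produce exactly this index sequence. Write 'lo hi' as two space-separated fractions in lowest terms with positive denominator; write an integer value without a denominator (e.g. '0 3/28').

C = [0, 0, 9/11, 1]
j=0 picked index 2: u0 ∈ [0, 9/11)
j=1 picked index 2: u0 ∈ [-1/4, 25/44)
j=2 picked index 2: u0 ∈ [-1/2, 7/22)
j=3 picked index 3: u0 ∈ [3/44, 1/4)
intersection: [3/44, 1/4)

3/44 1/4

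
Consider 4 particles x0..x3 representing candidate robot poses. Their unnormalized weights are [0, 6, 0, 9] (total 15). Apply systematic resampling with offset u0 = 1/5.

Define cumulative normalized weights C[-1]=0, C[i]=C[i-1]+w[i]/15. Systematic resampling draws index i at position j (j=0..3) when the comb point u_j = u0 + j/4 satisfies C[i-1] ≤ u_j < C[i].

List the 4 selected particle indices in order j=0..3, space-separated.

C = [0, 2/5, 2/5, 1]
j=0: u_0=1/5 ∈ [0, 2/5) → index 1
j=1: u_1=9/20 ∈ [2/5, 1) → index 3
j=2: u_2=7/10 ∈ [2/5, 1) → index 3
j=3: u_3=19/20 ∈ [2/5, 1) → index 3

1 3 3 3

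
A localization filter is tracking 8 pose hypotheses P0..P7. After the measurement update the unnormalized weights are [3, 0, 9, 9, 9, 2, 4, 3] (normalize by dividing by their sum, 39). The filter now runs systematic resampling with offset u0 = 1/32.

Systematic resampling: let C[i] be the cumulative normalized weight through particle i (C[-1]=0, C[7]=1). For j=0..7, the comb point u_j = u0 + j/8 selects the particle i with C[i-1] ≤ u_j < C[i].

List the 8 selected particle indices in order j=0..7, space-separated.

C = [1/13, 1/13, 4/13, 7/13, 10/13, 32/39, 12/13, 1]
j=0: u_0=1/32 ∈ [0, 1/13) → index 0
j=1: u_1=5/32 ∈ [1/13, 4/13) → index 2
j=2: u_2=9/32 ∈ [1/13, 4/13) → index 2
j=3: u_3=13/32 ∈ [4/13, 7/13) → index 3
j=4: u_4=17/32 ∈ [4/13, 7/13) → index 3
j=5: u_5=21/32 ∈ [7/13, 10/13) → index 4
j=6: u_6=25/32 ∈ [10/13, 32/39) → index 5
j=7: u_7=29/32 ∈ [32/39, 12/13) → index 6

0 2 2 3 3 4 5 6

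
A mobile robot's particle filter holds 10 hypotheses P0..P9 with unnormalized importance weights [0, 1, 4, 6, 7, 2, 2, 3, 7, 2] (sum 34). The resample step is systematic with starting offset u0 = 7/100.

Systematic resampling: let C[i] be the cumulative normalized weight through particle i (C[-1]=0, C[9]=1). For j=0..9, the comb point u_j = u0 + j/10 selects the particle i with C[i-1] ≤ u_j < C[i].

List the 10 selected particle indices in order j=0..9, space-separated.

2 3 3 4 4 5 7 8 8 9

C = [0, 1/34, 5/34, 11/34, 9/17, 10/17, 11/17, 25/34, 16/17, 1]
j=0: u_0=7/100 ∈ [1/34, 5/34) → index 2
j=1: u_1=17/100 ∈ [5/34, 11/34) → index 3
j=2: u_2=27/100 ∈ [5/34, 11/34) → index 3
j=3: u_3=37/100 ∈ [11/34, 9/17) → index 4
j=4: u_4=47/100 ∈ [11/34, 9/17) → index 4
j=5: u_5=57/100 ∈ [9/17, 10/17) → index 5
j=6: u_6=67/100 ∈ [11/17, 25/34) → index 7
j=7: u_7=77/100 ∈ [25/34, 16/17) → index 8
j=8: u_8=87/100 ∈ [25/34, 16/17) → index 8
j=9: u_9=97/100 ∈ [16/17, 1) → index 9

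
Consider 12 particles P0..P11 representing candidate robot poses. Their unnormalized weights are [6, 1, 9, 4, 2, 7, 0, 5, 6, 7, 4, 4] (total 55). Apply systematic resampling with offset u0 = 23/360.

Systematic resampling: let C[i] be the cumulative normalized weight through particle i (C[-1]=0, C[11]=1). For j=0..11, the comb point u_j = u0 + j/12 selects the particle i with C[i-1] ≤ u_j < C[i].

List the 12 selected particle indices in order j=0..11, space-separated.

C = [6/55, 7/55, 16/55, 4/11, 2/5, 29/55, 29/55, 34/55, 8/11, 47/55, 51/55, 1]
j=0: u_0=23/360 ∈ [0, 6/55) → index 0
j=1: u_1=53/360 ∈ [7/55, 16/55) → index 2
j=2: u_2=83/360 ∈ [7/55, 16/55) → index 2
j=3: u_3=113/360 ∈ [16/55, 4/11) → index 3
j=4: u_4=143/360 ∈ [4/11, 2/5) → index 4
j=5: u_5=173/360 ∈ [2/5, 29/55) → index 5
j=6: u_6=203/360 ∈ [29/55, 34/55) → index 7
j=7: u_7=233/360 ∈ [34/55, 8/11) → index 8
j=8: u_8=263/360 ∈ [8/11, 47/55) → index 9
j=9: u_9=293/360 ∈ [8/11, 47/55) → index 9
j=10: u_10=323/360 ∈ [47/55, 51/55) → index 10
j=11: u_11=353/360 ∈ [51/55, 1) → index 11

0 2 2 3 4 5 7 8 9 9 10 11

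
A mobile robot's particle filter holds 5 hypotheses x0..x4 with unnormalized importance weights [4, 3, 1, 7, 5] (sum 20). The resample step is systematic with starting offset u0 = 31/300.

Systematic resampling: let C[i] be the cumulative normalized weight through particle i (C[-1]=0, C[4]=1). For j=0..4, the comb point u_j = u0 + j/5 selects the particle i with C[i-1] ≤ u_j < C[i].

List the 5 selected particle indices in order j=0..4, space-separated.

C = [1/5, 7/20, 2/5, 3/4, 1]
j=0: u_0=31/300 ∈ [0, 1/5) → index 0
j=1: u_1=91/300 ∈ [1/5, 7/20) → index 1
j=2: u_2=151/300 ∈ [2/5, 3/4) → index 3
j=3: u_3=211/300 ∈ [2/5, 3/4) → index 3
j=4: u_4=271/300 ∈ [3/4, 1) → index 4

0 1 3 3 4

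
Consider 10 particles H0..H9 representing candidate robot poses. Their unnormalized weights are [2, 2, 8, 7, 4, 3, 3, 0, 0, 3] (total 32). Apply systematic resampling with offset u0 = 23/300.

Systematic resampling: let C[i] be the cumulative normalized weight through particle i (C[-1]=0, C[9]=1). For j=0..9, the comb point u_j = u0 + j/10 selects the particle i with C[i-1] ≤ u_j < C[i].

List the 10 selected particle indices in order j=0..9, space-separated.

1 2 2 3 3 3 4 5 6 9

C = [1/16, 1/8, 3/8, 19/32, 23/32, 13/16, 29/32, 29/32, 29/32, 1]
j=0: u_0=23/300 ∈ [1/16, 1/8) → index 1
j=1: u_1=53/300 ∈ [1/8, 3/8) → index 2
j=2: u_2=83/300 ∈ [1/8, 3/8) → index 2
j=3: u_3=113/300 ∈ [3/8, 19/32) → index 3
j=4: u_4=143/300 ∈ [3/8, 19/32) → index 3
j=5: u_5=173/300 ∈ [3/8, 19/32) → index 3
j=6: u_6=203/300 ∈ [19/32, 23/32) → index 4
j=7: u_7=233/300 ∈ [23/32, 13/16) → index 5
j=8: u_8=263/300 ∈ [13/16, 29/32) → index 6
j=9: u_9=293/300 ∈ [29/32, 1) → index 9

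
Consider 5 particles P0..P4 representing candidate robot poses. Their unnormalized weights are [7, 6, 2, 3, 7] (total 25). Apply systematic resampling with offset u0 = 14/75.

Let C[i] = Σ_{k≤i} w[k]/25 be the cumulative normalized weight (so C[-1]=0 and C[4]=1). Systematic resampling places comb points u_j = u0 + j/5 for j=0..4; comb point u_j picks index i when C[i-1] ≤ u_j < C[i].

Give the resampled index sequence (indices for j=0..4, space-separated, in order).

0 1 2 4 4

C = [7/25, 13/25, 3/5, 18/25, 1]
j=0: u_0=14/75 ∈ [0, 7/25) → index 0
j=1: u_1=29/75 ∈ [7/25, 13/25) → index 1
j=2: u_2=44/75 ∈ [13/25, 3/5) → index 2
j=3: u_3=59/75 ∈ [18/25, 1) → index 4
j=4: u_4=74/75 ∈ [18/25, 1) → index 4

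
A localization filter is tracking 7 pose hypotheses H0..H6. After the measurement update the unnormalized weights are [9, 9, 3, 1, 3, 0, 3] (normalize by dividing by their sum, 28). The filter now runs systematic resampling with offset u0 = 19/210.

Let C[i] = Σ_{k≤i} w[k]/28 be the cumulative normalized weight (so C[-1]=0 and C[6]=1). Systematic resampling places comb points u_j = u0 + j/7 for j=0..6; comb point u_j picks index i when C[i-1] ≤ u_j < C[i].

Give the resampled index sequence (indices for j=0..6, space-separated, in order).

0 0 1 1 2 4 6

C = [9/28, 9/14, 3/4, 11/14, 25/28, 25/28, 1]
j=0: u_0=19/210 ∈ [0, 9/28) → index 0
j=1: u_1=7/30 ∈ [0, 9/28) → index 0
j=2: u_2=79/210 ∈ [9/28, 9/14) → index 1
j=3: u_3=109/210 ∈ [9/28, 9/14) → index 1
j=4: u_4=139/210 ∈ [9/14, 3/4) → index 2
j=5: u_5=169/210 ∈ [11/14, 25/28) → index 4
j=6: u_6=199/210 ∈ [25/28, 1) → index 6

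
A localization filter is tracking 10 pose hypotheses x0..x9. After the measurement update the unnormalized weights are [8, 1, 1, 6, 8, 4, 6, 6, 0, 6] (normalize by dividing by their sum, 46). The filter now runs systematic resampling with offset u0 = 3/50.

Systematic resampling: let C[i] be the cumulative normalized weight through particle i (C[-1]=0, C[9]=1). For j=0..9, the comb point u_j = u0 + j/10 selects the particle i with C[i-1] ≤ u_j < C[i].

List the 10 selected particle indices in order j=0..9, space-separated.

C = [4/23, 9/46, 5/23, 8/23, 12/23, 14/23, 17/23, 20/23, 20/23, 1]
j=0: u_0=3/50 ∈ [0, 4/23) → index 0
j=1: u_1=4/25 ∈ [0, 4/23) → index 0
j=2: u_2=13/50 ∈ [5/23, 8/23) → index 3
j=3: u_3=9/25 ∈ [8/23, 12/23) → index 4
j=4: u_4=23/50 ∈ [8/23, 12/23) → index 4
j=5: u_5=14/25 ∈ [12/23, 14/23) → index 5
j=6: u_6=33/50 ∈ [14/23, 17/23) → index 6
j=7: u_7=19/25 ∈ [17/23, 20/23) → index 7
j=8: u_8=43/50 ∈ [17/23, 20/23) → index 7
j=9: u_9=24/25 ∈ [20/23, 1) → index 9

0 0 3 4 4 5 6 7 7 9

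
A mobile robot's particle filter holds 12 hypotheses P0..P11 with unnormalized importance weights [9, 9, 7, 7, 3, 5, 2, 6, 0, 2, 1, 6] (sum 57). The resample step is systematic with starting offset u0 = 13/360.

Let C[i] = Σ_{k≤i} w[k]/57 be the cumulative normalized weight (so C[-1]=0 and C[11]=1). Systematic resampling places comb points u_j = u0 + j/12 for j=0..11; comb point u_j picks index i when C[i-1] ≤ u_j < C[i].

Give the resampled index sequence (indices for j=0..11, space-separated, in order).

0 0 1 1 2 3 3 5 6 7 9 11

C = [3/19, 6/19, 25/57, 32/57, 35/57, 40/57, 14/19, 16/19, 16/19, 50/57, 17/19, 1]
j=0: u_0=13/360 ∈ [0, 3/19) → index 0
j=1: u_1=43/360 ∈ [0, 3/19) → index 0
j=2: u_2=73/360 ∈ [3/19, 6/19) → index 1
j=3: u_3=103/360 ∈ [3/19, 6/19) → index 1
j=4: u_4=133/360 ∈ [6/19, 25/57) → index 2
j=5: u_5=163/360 ∈ [25/57, 32/57) → index 3
j=6: u_6=193/360 ∈ [25/57, 32/57) → index 3
j=7: u_7=223/360 ∈ [35/57, 40/57) → index 5
j=8: u_8=253/360 ∈ [40/57, 14/19) → index 6
j=9: u_9=283/360 ∈ [14/19, 16/19) → index 7
j=10: u_10=313/360 ∈ [16/19, 50/57) → index 9
j=11: u_11=343/360 ∈ [17/19, 1) → index 11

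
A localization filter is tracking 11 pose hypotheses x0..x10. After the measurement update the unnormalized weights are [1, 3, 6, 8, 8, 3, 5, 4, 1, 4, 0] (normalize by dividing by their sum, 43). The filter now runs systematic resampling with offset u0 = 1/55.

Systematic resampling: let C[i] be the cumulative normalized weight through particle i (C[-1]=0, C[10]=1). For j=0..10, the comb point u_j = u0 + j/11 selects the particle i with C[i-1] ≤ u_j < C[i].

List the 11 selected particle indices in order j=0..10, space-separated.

C = [1/43, 4/43, 10/43, 18/43, 26/43, 29/43, 34/43, 38/43, 39/43, 1, 1]
j=0: u_0=1/55 ∈ [0, 1/43) → index 0
j=1: u_1=6/55 ∈ [4/43, 10/43) → index 2
j=2: u_2=1/5 ∈ [4/43, 10/43) → index 2
j=3: u_3=16/55 ∈ [10/43, 18/43) → index 3
j=4: u_4=21/55 ∈ [10/43, 18/43) → index 3
j=5: u_5=26/55 ∈ [18/43, 26/43) → index 4
j=6: u_6=31/55 ∈ [18/43, 26/43) → index 4
j=7: u_7=36/55 ∈ [26/43, 29/43) → index 5
j=8: u_8=41/55 ∈ [29/43, 34/43) → index 6
j=9: u_9=46/55 ∈ [34/43, 38/43) → index 7
j=10: u_10=51/55 ∈ [39/43, 1) → index 9

0 2 2 3 3 4 4 5 6 7 9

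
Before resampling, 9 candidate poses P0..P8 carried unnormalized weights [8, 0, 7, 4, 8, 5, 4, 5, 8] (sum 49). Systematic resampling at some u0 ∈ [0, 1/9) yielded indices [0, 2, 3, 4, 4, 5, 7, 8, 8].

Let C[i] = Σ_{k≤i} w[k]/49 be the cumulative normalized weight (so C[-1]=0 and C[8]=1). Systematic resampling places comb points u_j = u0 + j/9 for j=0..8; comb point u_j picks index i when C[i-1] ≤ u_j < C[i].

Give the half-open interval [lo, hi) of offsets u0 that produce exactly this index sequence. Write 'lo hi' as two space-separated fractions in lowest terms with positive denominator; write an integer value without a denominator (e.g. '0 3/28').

37/441 43/441

C = [8/49, 8/49, 15/49, 19/49, 27/49, 32/49, 36/49, 41/49, 1]
j=0 picked index 0: u0 ∈ [0, 8/49)
j=1 picked index 2: u0 ∈ [23/441, 86/441)
j=2 picked index 3: u0 ∈ [37/441, 73/441)
j=3 picked index 4: u0 ∈ [8/147, 32/147)
j=4 picked index 4: u0 ∈ [-25/441, 47/441)
j=5 picked index 5: u0 ∈ [-2/441, 43/441)
j=6 picked index 7: u0 ∈ [10/147, 25/147)
j=7 picked index 8: u0 ∈ [26/441, 2/9)
j=8 picked index 8: u0 ∈ [-23/441, 1/9)
intersection: [37/441, 43/441)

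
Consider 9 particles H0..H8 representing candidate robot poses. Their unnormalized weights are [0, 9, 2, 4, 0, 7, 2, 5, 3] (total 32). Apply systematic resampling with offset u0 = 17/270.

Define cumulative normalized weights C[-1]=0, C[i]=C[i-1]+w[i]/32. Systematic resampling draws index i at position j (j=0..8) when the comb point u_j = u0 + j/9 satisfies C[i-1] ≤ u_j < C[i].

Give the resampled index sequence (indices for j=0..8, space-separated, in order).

C = [0, 9/32, 11/32, 15/32, 15/32, 11/16, 3/4, 29/32, 1]
j=0: u_0=17/270 ∈ [0, 9/32) → index 1
j=1: u_1=47/270 ∈ [0, 9/32) → index 1
j=2: u_2=77/270 ∈ [9/32, 11/32) → index 2
j=3: u_3=107/270 ∈ [11/32, 15/32) → index 3
j=4: u_4=137/270 ∈ [15/32, 11/16) → index 5
j=5: u_5=167/270 ∈ [15/32, 11/16) → index 5
j=6: u_6=197/270 ∈ [11/16, 3/4) → index 6
j=7: u_7=227/270 ∈ [3/4, 29/32) → index 7
j=8: u_8=257/270 ∈ [29/32, 1) → index 8

1 1 2 3 5 5 6 7 8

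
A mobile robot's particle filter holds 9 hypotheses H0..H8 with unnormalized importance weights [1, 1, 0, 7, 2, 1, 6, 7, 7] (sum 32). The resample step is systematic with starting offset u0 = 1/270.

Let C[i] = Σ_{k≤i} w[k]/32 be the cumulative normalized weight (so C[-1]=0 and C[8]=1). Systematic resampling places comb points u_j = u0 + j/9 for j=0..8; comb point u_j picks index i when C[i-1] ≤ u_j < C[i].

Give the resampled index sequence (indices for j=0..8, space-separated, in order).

0 3 3 4 6 6 7 8 8

C = [1/32, 1/16, 1/16, 9/32, 11/32, 3/8, 9/16, 25/32, 1]
j=0: u_0=1/270 ∈ [0, 1/32) → index 0
j=1: u_1=31/270 ∈ [1/16, 9/32) → index 3
j=2: u_2=61/270 ∈ [1/16, 9/32) → index 3
j=3: u_3=91/270 ∈ [9/32, 11/32) → index 4
j=4: u_4=121/270 ∈ [3/8, 9/16) → index 6
j=5: u_5=151/270 ∈ [3/8, 9/16) → index 6
j=6: u_6=181/270 ∈ [9/16, 25/32) → index 7
j=7: u_7=211/270 ∈ [25/32, 1) → index 8
j=8: u_8=241/270 ∈ [25/32, 1) → index 8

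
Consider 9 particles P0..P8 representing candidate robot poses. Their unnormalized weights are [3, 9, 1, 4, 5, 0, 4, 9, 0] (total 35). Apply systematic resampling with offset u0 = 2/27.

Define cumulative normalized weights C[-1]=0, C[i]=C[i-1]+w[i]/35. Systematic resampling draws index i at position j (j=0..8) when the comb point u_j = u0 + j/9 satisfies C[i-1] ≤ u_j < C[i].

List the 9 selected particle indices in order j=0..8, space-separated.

0 1 1 3 4 6 6 7 7

C = [3/35, 12/35, 13/35, 17/35, 22/35, 22/35, 26/35, 1, 1]
j=0: u_0=2/27 ∈ [0, 3/35) → index 0
j=1: u_1=5/27 ∈ [3/35, 12/35) → index 1
j=2: u_2=8/27 ∈ [3/35, 12/35) → index 1
j=3: u_3=11/27 ∈ [13/35, 17/35) → index 3
j=4: u_4=14/27 ∈ [17/35, 22/35) → index 4
j=5: u_5=17/27 ∈ [22/35, 26/35) → index 6
j=6: u_6=20/27 ∈ [22/35, 26/35) → index 6
j=7: u_7=23/27 ∈ [26/35, 1) → index 7
j=8: u_8=26/27 ∈ [26/35, 1) → index 7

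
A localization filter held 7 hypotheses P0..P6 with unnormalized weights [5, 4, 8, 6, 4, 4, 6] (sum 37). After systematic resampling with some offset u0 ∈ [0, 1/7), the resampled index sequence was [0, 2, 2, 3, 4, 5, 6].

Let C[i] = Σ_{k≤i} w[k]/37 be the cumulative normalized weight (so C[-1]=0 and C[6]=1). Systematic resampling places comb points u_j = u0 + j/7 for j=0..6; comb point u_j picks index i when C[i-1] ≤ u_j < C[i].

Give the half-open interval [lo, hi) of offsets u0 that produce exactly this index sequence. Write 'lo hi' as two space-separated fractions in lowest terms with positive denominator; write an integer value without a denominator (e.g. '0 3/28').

C = [5/37, 9/37, 17/37, 23/37, 27/37, 31/37, 1]
j=0 picked index 0: u0 ∈ [0, 5/37)
j=1 picked index 2: u0 ∈ [26/259, 82/259)
j=2 picked index 2: u0 ∈ [-11/259, 45/259)
j=3 picked index 3: u0 ∈ [8/259, 50/259)
j=4 picked index 4: u0 ∈ [13/259, 41/259)
j=5 picked index 5: u0 ∈ [4/259, 32/259)
j=6 picked index 6: u0 ∈ [-5/259, 1/7)
intersection: [26/259, 32/259)

26/259 32/259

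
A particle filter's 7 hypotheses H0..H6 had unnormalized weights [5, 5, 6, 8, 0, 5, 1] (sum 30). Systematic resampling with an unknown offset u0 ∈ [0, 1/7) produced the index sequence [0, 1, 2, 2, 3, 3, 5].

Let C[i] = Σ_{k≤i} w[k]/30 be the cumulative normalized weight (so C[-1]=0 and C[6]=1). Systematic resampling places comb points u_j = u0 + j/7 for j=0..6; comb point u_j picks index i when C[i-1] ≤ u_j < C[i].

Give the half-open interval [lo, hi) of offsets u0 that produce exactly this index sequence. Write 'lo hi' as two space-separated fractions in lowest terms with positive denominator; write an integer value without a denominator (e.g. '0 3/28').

C = [1/6, 1/3, 8/15, 4/5, 4/5, 29/30, 1]
j=0 picked index 0: u0 ∈ [0, 1/6)
j=1 picked index 1: u0 ∈ [1/42, 4/21)
j=2 picked index 2: u0 ∈ [1/21, 26/105)
j=3 picked index 2: u0 ∈ [-2/21, 11/105)
j=4 picked index 3: u0 ∈ [-4/105, 8/35)
j=5 picked index 3: u0 ∈ [-19/105, 3/35)
j=6 picked index 5: u0 ∈ [-2/35, 23/210)
intersection: [1/21, 3/35)

1/21 3/35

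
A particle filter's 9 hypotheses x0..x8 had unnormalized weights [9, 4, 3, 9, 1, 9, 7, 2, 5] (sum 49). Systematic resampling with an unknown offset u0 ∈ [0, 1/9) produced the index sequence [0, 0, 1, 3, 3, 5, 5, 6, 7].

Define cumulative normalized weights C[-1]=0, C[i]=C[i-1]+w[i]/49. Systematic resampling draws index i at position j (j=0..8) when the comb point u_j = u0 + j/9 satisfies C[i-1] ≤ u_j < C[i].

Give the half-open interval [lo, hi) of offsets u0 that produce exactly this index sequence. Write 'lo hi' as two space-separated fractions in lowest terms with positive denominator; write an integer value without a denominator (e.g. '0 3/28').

C = [9/49, 13/49, 16/49, 25/49, 26/49, 5/7, 6/7, 44/49, 1]
j=0 picked index 0: u0 ∈ [0, 9/49)
j=1 picked index 0: u0 ∈ [-1/9, 32/441)
j=2 picked index 1: u0 ∈ [-17/441, 19/441)
j=3 picked index 3: u0 ∈ [-1/147, 26/147)
j=4 picked index 3: u0 ∈ [-52/441, 29/441)
j=5 picked index 5: u0 ∈ [-11/441, 10/63)
j=6 picked index 5: u0 ∈ [-20/147, 1/21)
j=7 picked index 6: u0 ∈ [-4/63, 5/63)
j=8 picked index 7: u0 ∈ [-2/63, 4/441)
intersection: [0, 4/441)

0 4/441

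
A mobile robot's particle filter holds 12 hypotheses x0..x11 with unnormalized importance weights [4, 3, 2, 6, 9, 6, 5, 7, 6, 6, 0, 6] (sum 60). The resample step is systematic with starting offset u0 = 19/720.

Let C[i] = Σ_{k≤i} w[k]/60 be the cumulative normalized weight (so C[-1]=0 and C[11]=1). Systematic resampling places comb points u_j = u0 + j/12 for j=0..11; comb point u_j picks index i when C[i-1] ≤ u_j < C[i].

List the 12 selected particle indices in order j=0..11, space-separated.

0 1 3 4 4 5 6 7 7 8 9 11

C = [1/15, 7/60, 3/20, 1/4, 2/5, 1/2, 7/12, 7/10, 4/5, 9/10, 9/10, 1]
j=0: u_0=19/720 ∈ [0, 1/15) → index 0
j=1: u_1=79/720 ∈ [1/15, 7/60) → index 1
j=2: u_2=139/720 ∈ [3/20, 1/4) → index 3
j=3: u_3=199/720 ∈ [1/4, 2/5) → index 4
j=4: u_4=259/720 ∈ [1/4, 2/5) → index 4
j=5: u_5=319/720 ∈ [2/5, 1/2) → index 5
j=6: u_6=379/720 ∈ [1/2, 7/12) → index 6
j=7: u_7=439/720 ∈ [7/12, 7/10) → index 7
j=8: u_8=499/720 ∈ [7/12, 7/10) → index 7
j=9: u_9=559/720 ∈ [7/10, 4/5) → index 8
j=10: u_10=619/720 ∈ [4/5, 9/10) → index 9
j=11: u_11=679/720 ∈ [9/10, 1) → index 11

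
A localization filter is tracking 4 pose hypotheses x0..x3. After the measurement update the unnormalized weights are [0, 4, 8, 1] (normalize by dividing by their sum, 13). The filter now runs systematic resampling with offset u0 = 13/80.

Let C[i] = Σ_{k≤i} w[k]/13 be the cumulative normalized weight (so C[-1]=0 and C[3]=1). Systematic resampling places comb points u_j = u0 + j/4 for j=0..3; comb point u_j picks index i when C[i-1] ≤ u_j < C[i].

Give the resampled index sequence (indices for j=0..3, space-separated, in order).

C = [0, 4/13, 12/13, 1]
j=0: u_0=13/80 ∈ [0, 4/13) → index 1
j=1: u_1=33/80 ∈ [4/13, 12/13) → index 2
j=2: u_2=53/80 ∈ [4/13, 12/13) → index 2
j=3: u_3=73/80 ∈ [4/13, 12/13) → index 2

1 2 2 2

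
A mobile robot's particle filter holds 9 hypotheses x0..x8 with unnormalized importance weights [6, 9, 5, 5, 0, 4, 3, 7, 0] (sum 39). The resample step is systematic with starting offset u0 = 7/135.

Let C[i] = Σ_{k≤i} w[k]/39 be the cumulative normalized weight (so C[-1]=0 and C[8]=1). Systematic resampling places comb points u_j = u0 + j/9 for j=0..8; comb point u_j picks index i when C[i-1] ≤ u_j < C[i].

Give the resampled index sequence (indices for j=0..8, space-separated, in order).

0 1 1 2 2 3 5 7 7

C = [2/13, 5/13, 20/39, 25/39, 25/39, 29/39, 32/39, 1, 1]
j=0: u_0=7/135 ∈ [0, 2/13) → index 0
j=1: u_1=22/135 ∈ [2/13, 5/13) → index 1
j=2: u_2=37/135 ∈ [2/13, 5/13) → index 1
j=3: u_3=52/135 ∈ [5/13, 20/39) → index 2
j=4: u_4=67/135 ∈ [5/13, 20/39) → index 2
j=5: u_5=82/135 ∈ [20/39, 25/39) → index 3
j=6: u_6=97/135 ∈ [25/39, 29/39) → index 5
j=7: u_7=112/135 ∈ [32/39, 1) → index 7
j=8: u_8=127/135 ∈ [32/39, 1) → index 7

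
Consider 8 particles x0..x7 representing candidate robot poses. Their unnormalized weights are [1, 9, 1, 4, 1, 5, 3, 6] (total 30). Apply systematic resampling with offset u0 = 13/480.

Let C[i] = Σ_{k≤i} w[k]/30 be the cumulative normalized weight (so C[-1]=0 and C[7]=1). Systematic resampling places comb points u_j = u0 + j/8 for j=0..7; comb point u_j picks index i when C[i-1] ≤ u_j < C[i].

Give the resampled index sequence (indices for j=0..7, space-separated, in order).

C = [1/30, 1/3, 11/30, 1/2, 8/15, 7/10, 4/5, 1]
j=0: u_0=13/480 ∈ [0, 1/30) → index 0
j=1: u_1=73/480 ∈ [1/30, 1/3) → index 1
j=2: u_2=133/480 ∈ [1/30, 1/3) → index 1
j=3: u_3=193/480 ∈ [11/30, 1/2) → index 3
j=4: u_4=253/480 ∈ [1/2, 8/15) → index 4
j=5: u_5=313/480 ∈ [8/15, 7/10) → index 5
j=6: u_6=373/480 ∈ [7/10, 4/5) → index 6
j=7: u_7=433/480 ∈ [4/5, 1) → index 7

0 1 1 3 4 5 6 7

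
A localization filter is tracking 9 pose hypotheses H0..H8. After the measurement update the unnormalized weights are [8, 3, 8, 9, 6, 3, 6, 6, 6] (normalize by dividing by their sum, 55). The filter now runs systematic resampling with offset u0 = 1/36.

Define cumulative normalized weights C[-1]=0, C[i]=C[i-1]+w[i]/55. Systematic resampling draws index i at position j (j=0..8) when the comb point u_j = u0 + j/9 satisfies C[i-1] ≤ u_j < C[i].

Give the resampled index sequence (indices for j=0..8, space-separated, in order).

0 0 2 3 3 4 6 7 8

C = [8/55, 1/5, 19/55, 28/55, 34/55, 37/55, 43/55, 49/55, 1]
j=0: u_0=1/36 ∈ [0, 8/55) → index 0
j=1: u_1=5/36 ∈ [0, 8/55) → index 0
j=2: u_2=1/4 ∈ [1/5, 19/55) → index 2
j=3: u_3=13/36 ∈ [19/55, 28/55) → index 3
j=4: u_4=17/36 ∈ [19/55, 28/55) → index 3
j=5: u_5=7/12 ∈ [28/55, 34/55) → index 4
j=6: u_6=25/36 ∈ [37/55, 43/55) → index 6
j=7: u_7=29/36 ∈ [43/55, 49/55) → index 7
j=8: u_8=11/12 ∈ [49/55, 1) → index 8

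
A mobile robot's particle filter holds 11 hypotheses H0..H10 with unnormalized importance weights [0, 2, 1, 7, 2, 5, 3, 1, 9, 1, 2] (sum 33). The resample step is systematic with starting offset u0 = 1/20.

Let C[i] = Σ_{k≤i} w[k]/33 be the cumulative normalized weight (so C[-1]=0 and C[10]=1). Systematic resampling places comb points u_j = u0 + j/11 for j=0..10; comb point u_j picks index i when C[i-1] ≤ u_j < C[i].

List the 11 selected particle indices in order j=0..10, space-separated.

1 3 3 4 5 5 6 8 8 8 10

C = [0, 2/33, 1/11, 10/33, 4/11, 17/33, 20/33, 7/11, 10/11, 31/33, 1]
j=0: u_0=1/20 ∈ [0, 2/33) → index 1
j=1: u_1=31/220 ∈ [1/11, 10/33) → index 3
j=2: u_2=51/220 ∈ [1/11, 10/33) → index 3
j=3: u_3=71/220 ∈ [10/33, 4/11) → index 4
j=4: u_4=91/220 ∈ [4/11, 17/33) → index 5
j=5: u_5=111/220 ∈ [4/11, 17/33) → index 5
j=6: u_6=131/220 ∈ [17/33, 20/33) → index 6
j=7: u_7=151/220 ∈ [7/11, 10/11) → index 8
j=8: u_8=171/220 ∈ [7/11, 10/11) → index 8
j=9: u_9=191/220 ∈ [7/11, 10/11) → index 8
j=10: u_10=211/220 ∈ [31/33, 1) → index 10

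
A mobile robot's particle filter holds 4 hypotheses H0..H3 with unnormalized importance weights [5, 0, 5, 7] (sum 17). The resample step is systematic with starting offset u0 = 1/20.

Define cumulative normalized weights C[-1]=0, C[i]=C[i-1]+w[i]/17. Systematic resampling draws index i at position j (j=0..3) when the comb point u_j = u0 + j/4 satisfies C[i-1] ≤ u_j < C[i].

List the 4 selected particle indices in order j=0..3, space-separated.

C = [5/17, 5/17, 10/17, 1]
j=0: u_0=1/20 ∈ [0, 5/17) → index 0
j=1: u_1=3/10 ∈ [5/17, 10/17) → index 2
j=2: u_2=11/20 ∈ [5/17, 10/17) → index 2
j=3: u_3=4/5 ∈ [10/17, 1) → index 3

0 2 2 3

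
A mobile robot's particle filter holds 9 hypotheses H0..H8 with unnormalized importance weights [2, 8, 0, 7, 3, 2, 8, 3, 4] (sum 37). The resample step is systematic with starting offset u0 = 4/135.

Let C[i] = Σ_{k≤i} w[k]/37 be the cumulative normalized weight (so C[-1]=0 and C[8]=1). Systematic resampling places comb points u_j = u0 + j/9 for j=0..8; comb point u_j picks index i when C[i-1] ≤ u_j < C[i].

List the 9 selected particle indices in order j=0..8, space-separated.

0 1 1 3 4 5 6 6 8

C = [2/37, 10/37, 10/37, 17/37, 20/37, 22/37, 30/37, 33/37, 1]
j=0: u_0=4/135 ∈ [0, 2/37) → index 0
j=1: u_1=19/135 ∈ [2/37, 10/37) → index 1
j=2: u_2=34/135 ∈ [2/37, 10/37) → index 1
j=3: u_3=49/135 ∈ [10/37, 17/37) → index 3
j=4: u_4=64/135 ∈ [17/37, 20/37) → index 4
j=5: u_5=79/135 ∈ [20/37, 22/37) → index 5
j=6: u_6=94/135 ∈ [22/37, 30/37) → index 6
j=7: u_7=109/135 ∈ [22/37, 30/37) → index 6
j=8: u_8=124/135 ∈ [33/37, 1) → index 8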